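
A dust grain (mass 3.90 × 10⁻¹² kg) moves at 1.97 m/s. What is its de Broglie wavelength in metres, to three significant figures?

λ = 8.62 × 10⁻²³ m

p = mv = 3.90 × 10⁻¹² × 1.97 = 7.683 × 10⁻¹² kg·m/s.
λ = h/p = 6.626 × 10⁻³⁴ / 7.683 × 10⁻¹² = 8.62 × 10⁻²³ m.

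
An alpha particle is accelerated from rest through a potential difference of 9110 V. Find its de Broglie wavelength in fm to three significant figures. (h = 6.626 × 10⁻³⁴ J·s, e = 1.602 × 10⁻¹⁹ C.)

KE = 2eV = 2 × 1.602 × 10⁻¹⁹ × 9110 = 2.919 × 10⁻¹⁵ J.
p = √(2mKE) = √(2 × 6.645 × 10⁻²⁷ × 2.919 × 10⁻¹⁵) = 6.228 × 10⁻²¹ kg·m/s.
λ = h/p = 6.626 × 10⁻³⁴ / 6.228 × 10⁻²¹ = 1.06 × 10⁻¹³ m = 106 fm.

λ = 106 fm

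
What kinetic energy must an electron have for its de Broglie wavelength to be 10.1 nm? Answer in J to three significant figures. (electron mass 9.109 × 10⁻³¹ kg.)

KE = 2.36 × 10⁻²¹ J

p = h/λ = 6.626 × 10⁻³⁴ / 1.010 × 10⁻⁸ = 6.560 × 10⁻²⁶ kg·m/s.
KE = p²/(2m) = (6.560 × 10⁻²⁶)² / (2 × 9.109 × 10⁻³¹) = 2.362 × 10⁻²¹ J = 2.36 × 10⁻²¹ J.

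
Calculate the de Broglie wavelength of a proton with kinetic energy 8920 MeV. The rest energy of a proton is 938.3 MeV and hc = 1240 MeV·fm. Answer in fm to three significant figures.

λ = 0.126 fm

Total energy E = KE + m₀c² = 8920 + 938.3 = 9858.3 MeV.
(pc)² = E² − (m₀c²)² = (9858.3)² − (938.3)² = 9.631 × 10⁷ MeV², so pc = 9814 MeV.
λ = hc/(pc) = 1240 MeV·fm / 9814 MeV = 0.126 fm.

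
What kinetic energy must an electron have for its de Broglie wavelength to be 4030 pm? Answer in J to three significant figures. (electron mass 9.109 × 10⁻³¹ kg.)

KE = 1.48 × 10⁻²⁰ J

p = h/λ = 6.626 × 10⁻³⁴ / 4.030 × 10⁻⁹ = 1.644 × 10⁻²⁵ kg·m/s.
KE = p²/(2m) = (1.644 × 10⁻²⁵)² / (2 × 9.109 × 10⁻³¹) = 1.484 × 10⁻²⁰ J = 1.48 × 10⁻²⁰ J.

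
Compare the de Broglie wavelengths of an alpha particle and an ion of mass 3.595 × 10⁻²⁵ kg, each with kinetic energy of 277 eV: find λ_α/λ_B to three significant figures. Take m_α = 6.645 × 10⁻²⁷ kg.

λ_α/λ_B = 7.36

At fixed KE, p = √(2mKE) so λ = h/p ∝ 1/√m.
λ_α/λ_B = √(m_B/m_α) = √(3.595 × 10⁻²⁵/6.645 × 10⁻²⁷) = √(54.10) = 7.36.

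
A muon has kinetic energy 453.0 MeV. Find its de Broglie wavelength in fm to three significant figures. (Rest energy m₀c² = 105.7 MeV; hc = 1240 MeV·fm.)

λ = 2.26 fm

Total energy E = KE + m₀c² = 453.0 + 105.7 = 558.7 MeV.
(pc)² = E² − (m₀c²)² = (558.7)² − (105.7)² = 3.010 × 10⁵ MeV², so pc = 548.6 MeV.
λ = hc/(pc) = 1240 MeV·fm / 548.6 MeV = 2.26 fm.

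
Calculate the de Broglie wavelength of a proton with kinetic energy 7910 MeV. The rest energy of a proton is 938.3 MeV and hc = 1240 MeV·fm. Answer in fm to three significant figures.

λ = 0.141 fm

Total energy E = KE + m₀c² = 7910 + 938.3 = 8848.3 MeV.
(pc)² = E² − (m₀c²)² = (8848.3)² − (938.3)² = 7.741 × 10⁷ MeV², so pc = 8798 MeV.
λ = hc/(pc) = 1240 MeV·fm / 8798 MeV = 0.141 fm.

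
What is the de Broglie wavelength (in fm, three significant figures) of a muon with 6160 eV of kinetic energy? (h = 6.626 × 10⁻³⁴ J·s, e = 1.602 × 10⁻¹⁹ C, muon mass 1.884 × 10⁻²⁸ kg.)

λ = 1090 fm

KE = 6160 eV = 9.868 × 10⁻¹⁶ J.
p = √(2mKE) = √(2 × 1.884 × 10⁻²⁸ × 9.868 × 10⁻¹⁶) = 6.098 × 10⁻²² kg·m/s.
λ = h/p = 6.626 × 10⁻³⁴ / 6.098 × 10⁻²² = 1.09 × 10⁻¹² m = 1090 fm.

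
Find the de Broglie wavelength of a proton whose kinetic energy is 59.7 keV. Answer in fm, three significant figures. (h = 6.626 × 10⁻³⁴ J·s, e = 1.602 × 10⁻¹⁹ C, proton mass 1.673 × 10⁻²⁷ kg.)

KE = 59.7 keV = 9.564 × 10⁻¹⁵ J.
p = √(2mKE) = √(2 × 1.673 × 10⁻²⁷ × 9.564 × 10⁻¹⁵) = 5.657 × 10⁻²¹ kg·m/s.
λ = h/p = 6.626 × 10⁻³⁴ / 5.657 × 10⁻²¹ = 1.17 × 10⁻¹³ m = 117 fm.

λ = 117 fm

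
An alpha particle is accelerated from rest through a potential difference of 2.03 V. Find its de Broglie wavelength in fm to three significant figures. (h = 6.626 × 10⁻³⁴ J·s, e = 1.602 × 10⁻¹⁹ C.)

λ = 7130 fm

KE = 2eV = 2 × 1.602 × 10⁻¹⁹ × 2.030 = 6.504 × 10⁻¹⁹ J.
p = √(2mKE) = √(2 × 6.645 × 10⁻²⁷ × 6.504 × 10⁻¹⁹) = 9.297 × 10⁻²³ kg·m/s.
λ = h/p = 6.626 × 10⁻³⁴ / 9.297 × 10⁻²³ = 7.13 × 10⁻¹² m = 7130 fm.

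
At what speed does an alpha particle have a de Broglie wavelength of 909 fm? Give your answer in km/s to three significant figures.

p = h/λ = 6.626 × 10⁻³⁴ / 9.090 × 10⁻¹³ = 7.289 × 10⁻²² kg·m/s.
v = p/m = 7.289 × 10⁻²² / 6.645 × 10⁻²⁷ = 1.10 × 10⁵ m/s = 110 km/s.

v = 110 km/s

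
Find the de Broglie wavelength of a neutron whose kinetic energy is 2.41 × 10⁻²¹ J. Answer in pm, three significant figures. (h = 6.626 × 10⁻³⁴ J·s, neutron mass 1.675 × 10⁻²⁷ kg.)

λ = 233 pm

p = √(2mKE) = √(2 × 1.675 × 10⁻²⁷ × 2.410 × 10⁻²¹) = 2.841 × 10⁻²⁴ kg·m/s.
λ = h/p = 6.626 × 10⁻³⁴ / 2.841 × 10⁻²⁴ = 2.33 × 10⁻¹⁰ m = 233 pm.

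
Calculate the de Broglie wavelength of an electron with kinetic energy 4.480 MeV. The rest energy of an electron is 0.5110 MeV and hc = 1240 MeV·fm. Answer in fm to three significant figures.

λ = 250 fm

Total energy E = KE + m₀c² = 4.480 + 0.5110 = 4.9910 MeV.
(pc)² = E² − (m₀c²)² = (4.9910)² − (0.5110)² = 24.65 MeV², so pc = 4.965 MeV.
λ = hc/(pc) = 1240 MeV·fm / 4.965 MeV = 250 fm.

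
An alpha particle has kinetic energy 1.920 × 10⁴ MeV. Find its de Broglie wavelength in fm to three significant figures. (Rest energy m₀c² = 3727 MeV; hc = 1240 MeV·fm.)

Total energy E = KE + m₀c² = 1.920 × 10⁴ + 3727 = 22927 MeV.
(pc)² = E² − (m₀c²)² = (22927)² − (3727)² = 5.118 × 10⁸ MeV², so pc = 2.262 × 10⁴ MeV.
λ = hc/(pc) = 1240 MeV·fm / 2.262 × 10⁴ MeV = 0.0548 fm.

λ = 0.0548 fm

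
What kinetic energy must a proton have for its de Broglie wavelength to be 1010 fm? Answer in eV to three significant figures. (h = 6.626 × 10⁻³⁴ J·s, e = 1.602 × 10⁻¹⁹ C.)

KE = 803 eV

p = h/λ = 6.626 × 10⁻³⁴ / 1.010 × 10⁻¹² = 6.560 × 10⁻²² kg·m/s.
KE = p²/(2m) = (6.560 × 10⁻²²)² / (2 × 1.673 × 10⁻²⁷) = 1.286 × 10⁻¹⁶ J = 803 eV.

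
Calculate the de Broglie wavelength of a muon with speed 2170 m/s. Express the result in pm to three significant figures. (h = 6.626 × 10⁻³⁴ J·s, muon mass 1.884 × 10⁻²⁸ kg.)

λ = 1620 pm

p = mv = 1.884 × 10⁻²⁸ × 2170 = 4.088 × 10⁻²⁵ kg·m/s.
λ = h/p = 6.626 × 10⁻³⁴ / 4.088 × 10⁻²⁵ = 1.62 × 10⁻⁹ m = 1620 pm.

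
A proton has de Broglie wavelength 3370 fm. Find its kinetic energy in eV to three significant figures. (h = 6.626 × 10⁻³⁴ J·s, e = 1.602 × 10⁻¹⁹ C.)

KE = 72.1 eV

p = h/λ = 6.626 × 10⁻³⁴ / 3.370 × 10⁻¹² = 1.966 × 10⁻²² kg·m/s.
KE = p²/(2m) = (1.966 × 10⁻²²)² / (2 × 1.673 × 10⁻²⁷) = 1.155 × 10⁻¹⁷ J = 72.1 eV.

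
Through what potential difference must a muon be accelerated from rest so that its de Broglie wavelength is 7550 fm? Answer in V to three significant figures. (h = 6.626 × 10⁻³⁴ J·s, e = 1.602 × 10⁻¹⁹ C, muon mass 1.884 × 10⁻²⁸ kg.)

p = h/λ = 6.626 × 10⁻³⁴ / 7.550 × 10⁻¹² = 8.776 × 10⁻²³ kg·m/s.
KE = p²/(2m) = 2.044 × 10⁻¹⁷ J.
V = KE/e = 2.044 × 10⁻¹⁷ / (1.602 × 10⁻¹⁹) = 128 V.

V = 128 V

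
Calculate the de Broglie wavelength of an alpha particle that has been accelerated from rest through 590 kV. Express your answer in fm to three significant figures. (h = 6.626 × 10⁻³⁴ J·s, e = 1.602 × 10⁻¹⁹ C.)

λ = 13.2 fm

KE = 2eV = 2 × 1.602 × 10⁻¹⁹ × 5.900 × 10⁵ = 1.890 × 10⁻¹³ J.
p = √(2mKE) = √(2 × 6.645 × 10⁻²⁷ × 1.890 × 10⁻¹³) = 5.012 × 10⁻²⁰ kg·m/s.
λ = h/p = 6.626 × 10⁻³⁴ / 5.012 × 10⁻²⁰ = 1.32 × 10⁻¹⁴ m = 13.2 fm.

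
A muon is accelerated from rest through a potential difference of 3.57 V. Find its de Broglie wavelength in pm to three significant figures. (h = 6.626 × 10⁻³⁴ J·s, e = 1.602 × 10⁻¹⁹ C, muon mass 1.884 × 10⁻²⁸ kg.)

λ = 45.1 pm

KE = eV = 1.602 × 10⁻¹⁹ × 3.570 = 5.719 × 10⁻¹⁹ J.
p = √(2mKE) = √(2 × 1.884 × 10⁻²⁸ × 5.719 × 10⁻¹⁹) = 1.468 × 10⁻²³ kg·m/s.
λ = h/p = 6.626 × 10⁻³⁴ / 1.468 × 10⁻²³ = 4.51 × 10⁻¹¹ m = 45.1 pm.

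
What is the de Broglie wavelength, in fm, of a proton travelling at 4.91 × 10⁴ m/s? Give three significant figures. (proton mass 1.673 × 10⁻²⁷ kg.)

p = mv = 1.673 × 10⁻²⁷ × 4.91 × 10⁴ = 8.214 × 10⁻²³ kg·m/s.
λ = h/p = 6.626 × 10⁻³⁴ / 8.214 × 10⁻²³ = 8.07 × 10⁻¹² m = 8070 fm.

λ = 8070 fm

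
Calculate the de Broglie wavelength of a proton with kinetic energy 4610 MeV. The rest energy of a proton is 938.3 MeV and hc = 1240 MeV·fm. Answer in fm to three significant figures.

λ = 0.227 fm

Total energy E = KE + m₀c² = 4610 + 938.3 = 5548.3 MeV.
(pc)² = E² − (m₀c²)² = (5548.3)² − (938.3)² = 2.990 × 10⁷ MeV², so pc = 5468 MeV.
λ = hc/(pc) = 1240 MeV·fm / 5468 MeV = 0.227 fm.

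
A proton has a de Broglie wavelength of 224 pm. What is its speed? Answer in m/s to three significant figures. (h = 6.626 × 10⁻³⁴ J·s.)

p = h/λ = 6.626 × 10⁻³⁴ / 2.240 × 10⁻¹⁰ = 2.958 × 10⁻²⁴ kg·m/s.
v = p/m = 2.958 × 10⁻²⁴ / 1.673 × 10⁻²⁷ = 1.77 × 10³ m/s = 1770 m/s.

v = 1770 m/s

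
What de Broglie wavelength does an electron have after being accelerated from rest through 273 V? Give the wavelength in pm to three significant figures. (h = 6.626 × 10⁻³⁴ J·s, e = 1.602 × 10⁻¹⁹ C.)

λ = 74.2 pm

KE = eV = 1.602 × 10⁻¹⁹ × 273.0 = 4.373 × 10⁻¹⁷ J.
p = √(2mKE) = √(2 × 9.109 × 10⁻³¹ × 4.373 × 10⁻¹⁷) = 8.926 × 10⁻²⁴ kg·m/s.
λ = h/p = 6.626 × 10⁻³⁴ / 8.926 × 10⁻²⁴ = 7.42 × 10⁻¹¹ m = 74.2 pm.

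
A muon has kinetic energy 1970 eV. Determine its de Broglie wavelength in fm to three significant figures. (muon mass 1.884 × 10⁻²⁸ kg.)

KE = 1970 eV = 3.156 × 10⁻¹⁶ J.
p = √(2mKE) = √(2 × 1.884 × 10⁻²⁸ × 3.156 × 10⁻¹⁶) = 3.448 × 10⁻²² kg·m/s.
λ = h/p = 6.626 × 10⁻³⁴ / 3.448 × 10⁻²² = 1.92 × 10⁻¹² m = 1920 fm.

λ = 1920 fm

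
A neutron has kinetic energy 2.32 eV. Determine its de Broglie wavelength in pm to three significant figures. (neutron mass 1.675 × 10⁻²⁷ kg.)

KE = 2.32 eV = 3.717 × 10⁻¹⁹ J.
p = √(2mKE) = √(2 × 1.675 × 10⁻²⁷ × 3.717 × 10⁻¹⁹) = 3.529 × 10⁻²³ kg·m/s.
λ = h/p = 6.626 × 10⁻³⁴ / 3.529 × 10⁻²³ = 1.88 × 10⁻¹¹ m = 18.8 pm.

λ = 18.8 pm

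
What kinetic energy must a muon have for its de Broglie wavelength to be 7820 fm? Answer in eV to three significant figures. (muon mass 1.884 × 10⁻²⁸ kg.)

p = h/λ = 6.626 × 10⁻³⁴ / 7.820 × 10⁻¹² = 8.473 × 10⁻²³ kg·m/s.
KE = p²/(2m) = (8.473 × 10⁻²³)² / (2 × 1.884 × 10⁻²⁸) = 1.905 × 10⁻¹⁷ J = 119 eV.

KE = 119 eV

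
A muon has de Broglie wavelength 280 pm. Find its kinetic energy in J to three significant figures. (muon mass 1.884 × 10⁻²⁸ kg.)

p = h/λ = 6.626 × 10⁻³⁴ / 2.800 × 10⁻¹⁰ = 2.366 × 10⁻²⁴ kg·m/s.
KE = p²/(2m) = (2.366 × 10⁻²⁴)² / (2 × 1.884 × 10⁻²⁸) = 1.486 × 10⁻²⁰ J = 1.49 × 10⁻²⁰ J.

KE = 1.49 × 10⁻²⁰ J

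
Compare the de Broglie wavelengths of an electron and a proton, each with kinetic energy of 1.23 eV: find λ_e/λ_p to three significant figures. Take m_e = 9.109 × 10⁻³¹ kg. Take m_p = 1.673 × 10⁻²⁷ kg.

λ_e/λ_p = 42.9

At fixed KE, p = √(2mKE) so λ = h/p ∝ 1/√m.
λ_e/λ_p = √(m_p/m_e) = √(1.673 × 10⁻²⁷/9.109 × 10⁻³¹) = √(1837) = 42.9.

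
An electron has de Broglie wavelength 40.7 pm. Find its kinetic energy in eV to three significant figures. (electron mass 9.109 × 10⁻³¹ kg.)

p = h/λ = 6.626 × 10⁻³⁴ / 4.070 × 10⁻¹¹ = 1.628 × 10⁻²³ kg·m/s.
KE = p²/(2m) = (1.628 × 10⁻²³)² / (2 × 9.109 × 10⁻³¹) = 1.455 × 10⁻¹⁶ J = 908 eV.

KE = 908 eV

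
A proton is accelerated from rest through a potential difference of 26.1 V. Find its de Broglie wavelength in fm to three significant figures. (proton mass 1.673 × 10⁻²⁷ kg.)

λ = 5600 fm

KE = eV = 1.602 × 10⁻¹⁹ × 26.10 = 4.181 × 10⁻¹⁸ J.
p = √(2mKE) = √(2 × 1.673 × 10⁻²⁷ × 4.181 × 10⁻¹⁸) = 1.183 × 10⁻²² kg·m/s.
λ = h/p = 6.626 × 10⁻³⁴ / 1.183 × 10⁻²² = 5.60 × 10⁻¹² m = 5600 fm.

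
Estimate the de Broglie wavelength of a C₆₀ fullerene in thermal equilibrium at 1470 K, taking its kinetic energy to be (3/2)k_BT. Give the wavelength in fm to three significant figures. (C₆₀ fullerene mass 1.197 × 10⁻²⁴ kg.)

KE = (3/2)k_BT = 1.5 × 1.381 × 10⁻²³ × 1470 = 3.045 × 10⁻²⁰ J.
p = √(2mKE) = √(2 × 1.197 × 10⁻²⁴ × 3.045 × 10⁻²⁰) = 2.700 × 10⁻²² kg·m/s.
λ = h/p = 2.45 × 10⁻¹² m = 2450 fm.

λ = 2450 fm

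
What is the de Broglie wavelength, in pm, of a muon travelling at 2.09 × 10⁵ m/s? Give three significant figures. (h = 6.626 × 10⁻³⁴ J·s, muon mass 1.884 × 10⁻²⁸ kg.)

λ = 16.8 pm

p = mv = 1.884 × 10⁻²⁸ × 2.09 × 10⁵ = 3.938 × 10⁻²³ kg·m/s.
λ = h/p = 6.626 × 10⁻³⁴ / 3.938 × 10⁻²³ = 1.68 × 10⁻¹¹ m = 16.8 pm.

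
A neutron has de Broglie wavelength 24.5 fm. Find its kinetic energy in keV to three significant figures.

p = h/λ = 6.626 × 10⁻³⁴ / 2.450 × 10⁻¹⁴ = 2.704 × 10⁻²⁰ kg·m/s.
KE = p²/(2m) = (2.704 × 10⁻²⁰)² / (2 × 1.675 × 10⁻²⁷) = 2.183 × 10⁻¹³ J = 1360 keV.

KE = 1360 keV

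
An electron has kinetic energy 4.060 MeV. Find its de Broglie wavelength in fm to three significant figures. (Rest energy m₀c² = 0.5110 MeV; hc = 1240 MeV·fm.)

Total energy E = KE + m₀c² = 4.060 + 0.5110 = 4.5710 MeV.
(pc)² = E² − (m₀c²)² = (4.5710)² − (0.5110)² = 20.63 MeV², so pc = 4.542 MeV.
λ = hc/(pc) = 1240 MeV·fm / 4.542 MeV = 273 fm.

λ = 273 fm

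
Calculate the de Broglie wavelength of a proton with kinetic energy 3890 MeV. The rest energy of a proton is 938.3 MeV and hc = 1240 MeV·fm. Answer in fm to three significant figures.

λ = 0.262 fm

Total energy E = KE + m₀c² = 3890 + 938.3 = 4828.3 MeV.
(pc)² = E² − (m₀c²)² = (4828.3)² − (938.3)² = 2.243 × 10⁷ MeV², so pc = 4736 MeV.
λ = hc/(pc) = 1240 MeV·fm / 4736 MeV = 0.262 fm.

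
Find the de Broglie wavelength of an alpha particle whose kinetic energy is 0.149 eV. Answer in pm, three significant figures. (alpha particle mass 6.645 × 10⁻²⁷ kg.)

KE = 0.149 eV = 2.387 × 10⁻²⁰ J.
p = √(2mKE) = √(2 × 6.645 × 10⁻²⁷ × 2.387 × 10⁻²⁰) = 1.781 × 10⁻²³ kg·m/s.
λ = h/p = 6.626 × 10⁻³⁴ / 1.781 × 10⁻²³ = 3.72 × 10⁻¹¹ m = 37.2 pm.

λ = 37.2 pm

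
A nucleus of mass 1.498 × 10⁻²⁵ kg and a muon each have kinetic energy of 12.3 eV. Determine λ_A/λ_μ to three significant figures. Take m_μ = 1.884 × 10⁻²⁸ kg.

λ_A/λ_μ = 0.0355

At fixed KE, p = √(2mKE) so λ = h/p ∝ 1/√m.
λ_A/λ_μ = √(m_μ/m_A) = √(1.884 × 10⁻²⁸/1.498 × 10⁻²⁵) = √(1.258 × 10⁻³) = 0.0355.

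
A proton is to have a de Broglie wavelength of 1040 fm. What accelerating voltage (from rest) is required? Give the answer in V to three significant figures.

V = 757 V

p = h/λ = 6.626 × 10⁻³⁴ / 1.040 × 10⁻¹² = 6.371 × 10⁻²² kg·m/s.
KE = p²/(2m) = 1.213 × 10⁻¹⁶ J.
V = KE/e = 1.213 × 10⁻¹⁶ / (1.602 × 10⁻¹⁹) = 757 V.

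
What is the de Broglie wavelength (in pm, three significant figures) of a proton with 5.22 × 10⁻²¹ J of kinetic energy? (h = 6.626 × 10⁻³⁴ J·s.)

λ = 159 pm

p = √(2mKE) = √(2 × 1.673 × 10⁻²⁷ × 5.220 × 10⁻²¹) = 4.179 × 10⁻²⁴ kg·m/s.
λ = h/p = 6.626 × 10⁻³⁴ / 4.179 × 10⁻²⁴ = 1.59 × 10⁻¹⁰ m = 159 pm.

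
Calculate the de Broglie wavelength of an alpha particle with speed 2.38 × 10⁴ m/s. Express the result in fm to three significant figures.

p = mv = 6.645 × 10⁻²⁷ × 2.38 × 10⁴ = 1.582 × 10⁻²² kg·m/s.
λ = h/p = 6.626 × 10⁻³⁴ / 1.582 × 10⁻²² = 4.19 × 10⁻¹² m = 4190 fm.

λ = 4190 fm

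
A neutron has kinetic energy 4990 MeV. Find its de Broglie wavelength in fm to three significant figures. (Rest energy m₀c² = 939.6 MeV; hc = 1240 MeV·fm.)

λ = 0.212 fm

Total energy E = KE + m₀c² = 4990 + 939.6 = 5929.6 MeV.
(pc)² = E² − (m₀c²)² = (5929.6)² − (939.6)² = 3.428 × 10⁷ MeV², so pc = 5855 MeV.
λ = hc/(pc) = 1240 MeV·fm / 5855 MeV = 0.212 fm.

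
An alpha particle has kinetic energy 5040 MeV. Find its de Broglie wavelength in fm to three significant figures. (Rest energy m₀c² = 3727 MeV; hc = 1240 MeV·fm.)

Total energy E = KE + m₀c² = 5040 + 3727 = 8767 MeV.
(pc)² = E² − (m₀c²)² = (8767)² − (3727)² = 6.297 × 10⁷ MeV², so pc = 7935 MeV.
λ = hc/(pc) = 1240 MeV·fm / 7935 MeV = 0.156 fm.

λ = 0.156 fm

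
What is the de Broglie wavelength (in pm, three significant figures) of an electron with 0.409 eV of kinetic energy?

KE = 0.409 eV = 6.552 × 10⁻²⁰ J.
p = √(2mKE) = √(2 × 9.109 × 10⁻³¹ × 6.552 × 10⁻²⁰) = 3.455 × 10⁻²⁵ kg·m/s.
λ = h/p = 6.626 × 10⁻³⁴ / 3.455 × 10⁻²⁵ = 1.92 × 10⁻⁹ m = 1920 pm.

λ = 1920 pm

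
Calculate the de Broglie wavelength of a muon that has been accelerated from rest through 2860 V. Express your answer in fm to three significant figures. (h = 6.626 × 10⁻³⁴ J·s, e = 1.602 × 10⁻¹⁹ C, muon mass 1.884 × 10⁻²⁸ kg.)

KE = eV = 1.602 × 10⁻¹⁹ × 2860 = 4.582 × 10⁻¹⁶ J.
p = √(2mKE) = √(2 × 1.884 × 10⁻²⁸ × 4.582 × 10⁻¹⁶) = 4.155 × 10⁻²² kg·m/s.
λ = h/p = 6.626 × 10⁻³⁴ / 4.155 × 10⁻²² = 1.59 × 10⁻¹² m = 1590 fm.

λ = 1590 fm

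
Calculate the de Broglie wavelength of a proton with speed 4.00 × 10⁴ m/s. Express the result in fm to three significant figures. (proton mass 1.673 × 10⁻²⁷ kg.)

λ = 9900 fm

p = mv = 1.673 × 10⁻²⁷ × 4.00 × 10⁴ = 6.692 × 10⁻²³ kg·m/s.
λ = h/p = 6.626 × 10⁻³⁴ / 6.692 × 10⁻²³ = 9.90 × 10⁻¹² m = 9900 fm.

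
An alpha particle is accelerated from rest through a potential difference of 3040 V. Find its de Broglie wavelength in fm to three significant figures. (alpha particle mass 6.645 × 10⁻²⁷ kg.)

KE = 2eV = 2 × 1.602 × 10⁻¹⁹ × 3040 = 9.740 × 10⁻¹⁶ J.
p = √(2mKE) = √(2 × 6.645 × 10⁻²⁷ × 9.740 × 10⁻¹⁶) = 3.598 × 10⁻²¹ kg·m/s.
λ = h/p = 6.626 × 10⁻³⁴ / 3.598 × 10⁻²¹ = 1.84 × 10⁻¹³ m = 184 fm.

λ = 184 fm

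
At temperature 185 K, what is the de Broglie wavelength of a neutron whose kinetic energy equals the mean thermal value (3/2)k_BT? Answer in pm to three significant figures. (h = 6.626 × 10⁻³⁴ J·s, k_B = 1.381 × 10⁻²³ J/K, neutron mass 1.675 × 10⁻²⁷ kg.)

λ = 185 pm

KE = (3/2)k_BT = 1.5 × 1.381 × 10⁻²³ × 185 = 3.832 × 10⁻²¹ J.
p = √(2mKE) = √(2 × 1.675 × 10⁻²⁷ × 3.832 × 10⁻²¹) = 3.583 × 10⁻²⁴ kg·m/s.
λ = h/p = 1.85 × 10⁻¹⁰ m = 185 pm.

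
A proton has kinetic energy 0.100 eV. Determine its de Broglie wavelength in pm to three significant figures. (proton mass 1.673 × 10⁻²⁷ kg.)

λ = 90.5 pm

KE = 0.100 eV = 1.602 × 10⁻²⁰ J.
p = √(2mKE) = √(2 × 1.673 × 10⁻²⁷ × 1.602 × 10⁻²⁰) = 7.321 × 10⁻²⁴ kg·m/s.
λ = h/p = 6.626 × 10⁻³⁴ / 7.321 × 10⁻²⁴ = 9.05 × 10⁻¹¹ m = 90.5 pm.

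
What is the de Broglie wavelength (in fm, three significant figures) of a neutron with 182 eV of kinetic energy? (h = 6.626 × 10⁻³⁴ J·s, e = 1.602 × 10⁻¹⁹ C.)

λ = 2120 fm

KE = 182 eV = 2.916 × 10⁻¹⁷ J.
p = √(2mKE) = √(2 × 1.675 × 10⁻²⁷ × 2.916 × 10⁻¹⁷) = 3.125 × 10⁻²² kg·m/s.
λ = h/p = 6.626 × 10⁻³⁴ / 3.125 × 10⁻²² = 2.12 × 10⁻¹² m = 2120 fm.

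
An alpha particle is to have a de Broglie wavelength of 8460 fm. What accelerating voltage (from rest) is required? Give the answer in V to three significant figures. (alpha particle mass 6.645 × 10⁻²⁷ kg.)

p = h/λ = 6.626 × 10⁻³⁴ / 8.460 × 10⁻¹² = 7.832 × 10⁻²³ kg·m/s.
KE = p²/(2m) = 4.616 × 10⁻¹⁹ J.
V = KE/2e = 4.616 × 10⁻¹⁹ / (2 × 1.602 × 10⁻¹⁹) = 1.44 V.

V = 1.44 V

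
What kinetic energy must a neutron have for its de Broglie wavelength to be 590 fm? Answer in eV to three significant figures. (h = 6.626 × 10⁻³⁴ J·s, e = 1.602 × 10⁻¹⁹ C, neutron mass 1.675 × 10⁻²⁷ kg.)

p = h/λ = 6.626 × 10⁻³⁴ / 5.900 × 10⁻¹³ = 1.123 × 10⁻²¹ kg·m/s.
KE = p²/(2m) = (1.123 × 10⁻²¹)² / (2 × 1.675 × 10⁻²⁷) = 3.765 × 10⁻¹⁶ J = 2350 eV.

KE = 2350 eV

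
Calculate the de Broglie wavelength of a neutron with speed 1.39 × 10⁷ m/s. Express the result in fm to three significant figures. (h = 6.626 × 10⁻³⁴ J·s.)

λ = 28.5 fm

p = mv = 1.675 × 10⁻²⁷ × 1.39 × 10⁷ = 2.328 × 10⁻²⁰ kg·m/s.
λ = h/p = 6.626 × 10⁻³⁴ / 2.328 × 10⁻²⁰ = 2.85 × 10⁻¹⁴ m = 28.5 fm.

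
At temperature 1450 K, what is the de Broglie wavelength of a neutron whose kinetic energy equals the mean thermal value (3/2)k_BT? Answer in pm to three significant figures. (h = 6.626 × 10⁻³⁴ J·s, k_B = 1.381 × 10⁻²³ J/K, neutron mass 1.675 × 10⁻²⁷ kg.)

λ = 66.1 pm

KE = (3/2)k_BT = 1.5 × 1.381 × 10⁻²³ × 1450 = 3.004 × 10⁻²⁰ J.
p = √(2mKE) = √(2 × 1.675 × 10⁻²⁷ × 3.004 × 10⁻²⁰) = 1.003 × 10⁻²³ kg·m/s.
λ = h/p = 6.61 × 10⁻¹¹ m = 66.1 pm.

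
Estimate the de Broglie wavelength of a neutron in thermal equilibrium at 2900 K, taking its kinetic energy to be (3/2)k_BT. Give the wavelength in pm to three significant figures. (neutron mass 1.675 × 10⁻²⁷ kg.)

λ = 46.7 pm

KE = (3/2)k_BT = 1.5 × 1.381 × 10⁻²³ × 2900 = 6.007 × 10⁻²⁰ J.
p = √(2mKE) = √(2 × 1.675 × 10⁻²⁷ × 6.007 × 10⁻²⁰) = 1.419 × 10⁻²³ kg·m/s.
λ = h/p = 4.67 × 10⁻¹¹ m = 46.7 pm.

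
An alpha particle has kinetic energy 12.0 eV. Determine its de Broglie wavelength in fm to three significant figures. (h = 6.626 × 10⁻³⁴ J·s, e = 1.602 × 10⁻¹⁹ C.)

KE = 12.0 eV = 1.922 × 10⁻¹⁸ J.
p = √(2mKE) = √(2 × 6.645 × 10⁻²⁷ × 1.922 × 10⁻¹⁸) = 1.598 × 10⁻²² kg·m/s.
λ = h/p = 6.626 × 10⁻³⁴ / 1.598 × 10⁻²² = 4.15 × 10⁻¹² m = 4150 fm.

λ = 4150 fm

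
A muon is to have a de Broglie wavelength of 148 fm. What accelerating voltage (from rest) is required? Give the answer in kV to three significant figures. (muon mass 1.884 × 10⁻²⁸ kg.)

p = h/λ = 6.626 × 10⁻³⁴ / 1.480 × 10⁻¹³ = 4.477 × 10⁻²¹ kg·m/s.
KE = p²/(2m) = 5.319 × 10⁻¹⁴ J.
V = KE/e = 5.319 × 10⁻¹⁴ / (1.602 × 10⁻¹⁹) = 332 kV.

V = 332 kV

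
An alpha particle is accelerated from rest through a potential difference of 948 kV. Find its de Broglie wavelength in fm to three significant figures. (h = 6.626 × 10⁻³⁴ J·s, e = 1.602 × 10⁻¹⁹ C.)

λ = 10.4 fm

KE = 2eV = 2 × 1.602 × 10⁻¹⁹ × 9.480 × 10⁵ = 3.037 × 10⁻¹³ J.
p = √(2mKE) = √(2 × 6.645 × 10⁻²⁷ × 3.037 × 10⁻¹³) = 6.353 × 10⁻²⁰ kg·m/s.
λ = h/p = 6.626 × 10⁻³⁴ / 6.353 × 10⁻²⁰ = 1.04 × 10⁻¹⁴ m = 10.4 fm.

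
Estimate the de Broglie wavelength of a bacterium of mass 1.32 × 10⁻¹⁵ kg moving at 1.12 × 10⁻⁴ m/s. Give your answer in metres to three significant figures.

λ = 4.48 × 10⁻¹⁵ m

p = mv = 1.32 × 10⁻¹⁵ × 1.12 × 10⁻⁴ = 1.478 × 10⁻¹⁹ kg·m/s.
λ = h/p = 6.626 × 10⁻³⁴ / 1.478 × 10⁻¹⁹ = 4.48 × 10⁻¹⁵ m.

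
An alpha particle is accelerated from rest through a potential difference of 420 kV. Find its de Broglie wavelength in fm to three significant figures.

KE = 2eV = 2 × 1.602 × 10⁻¹⁹ × 4.200 × 10⁵ = 1.346 × 10⁻¹³ J.
p = √(2mKE) = √(2 × 6.645 × 10⁻²⁷ × 1.346 × 10⁻¹³) = 4.229 × 10⁻²⁰ kg·m/s.
λ = h/p = 6.626 × 10⁻³⁴ / 4.229 × 10⁻²⁰ = 1.57 × 10⁻¹⁴ m = 15.7 fm.

λ = 15.7 fm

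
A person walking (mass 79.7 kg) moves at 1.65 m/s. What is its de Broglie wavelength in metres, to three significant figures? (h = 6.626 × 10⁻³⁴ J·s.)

λ = 5.04 × 10⁻³⁶ m

p = mv = 79.7 × 1.65 = 1.315 × 10² kg·m/s.
λ = h/p = 6.626 × 10⁻³⁴ / 1.315 × 10² = 5.04 × 10⁻³⁶ m.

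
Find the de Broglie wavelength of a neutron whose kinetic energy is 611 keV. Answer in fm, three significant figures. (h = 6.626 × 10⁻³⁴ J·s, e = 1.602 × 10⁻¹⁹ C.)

λ = 36.6 fm

KE = 611 keV = 9.788 × 10⁻¹⁴ J.
p = √(2mKE) = √(2 × 1.675 × 10⁻²⁷ × 9.788 × 10⁻¹⁴) = 1.811 × 10⁻²⁰ kg·m/s.
λ = h/p = 6.626 × 10⁻³⁴ / 1.811 × 10⁻²⁰ = 3.66 × 10⁻¹⁴ m = 36.6 fm.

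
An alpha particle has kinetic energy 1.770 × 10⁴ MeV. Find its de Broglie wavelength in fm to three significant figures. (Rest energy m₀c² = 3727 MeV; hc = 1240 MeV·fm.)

Total energy E = KE + m₀c² = 1.770 × 10⁴ + 3727 = 21427 MeV.
(pc)² = E² − (m₀c²)² = (21427)² − (3727)² = 4.452 × 10⁸ MeV², so pc = 2.110 × 10⁴ MeV.
λ = hc/(pc) = 1240 MeV·fm / 2.110 × 10⁴ MeV = 0.0588 fm.

λ = 0.0588 fm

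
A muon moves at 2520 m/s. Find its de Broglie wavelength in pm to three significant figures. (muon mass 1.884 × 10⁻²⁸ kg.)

p = mv = 1.884 × 10⁻²⁸ × 2520 = 4.748 × 10⁻²⁵ kg·m/s.
λ = h/p = 6.626 × 10⁻³⁴ / 4.748 × 10⁻²⁵ = 1.40 × 10⁻⁹ m = 1400 pm.

λ = 1400 pm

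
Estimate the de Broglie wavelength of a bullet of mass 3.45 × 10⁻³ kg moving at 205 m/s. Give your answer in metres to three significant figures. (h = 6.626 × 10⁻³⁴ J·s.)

λ = 9.37 × 10⁻³⁴ m

p = mv = 3.45 × 10⁻³ × 205 = 7.072 × 10⁻¹ kg·m/s.
λ = h/p = 6.626 × 10⁻³⁴ / 7.072 × 10⁻¹ = 9.37 × 10⁻³⁴ m.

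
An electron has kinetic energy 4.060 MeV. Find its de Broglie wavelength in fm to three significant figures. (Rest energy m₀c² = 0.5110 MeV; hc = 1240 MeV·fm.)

λ = 273 fm

Total energy E = KE + m₀c² = 4.060 + 0.5110 = 4.5710 MeV.
(pc)² = E² − (m₀c²)² = (4.5710)² − (0.5110)² = 20.63 MeV², so pc = 4.542 MeV.
λ = hc/(pc) = 1240 MeV·fm / 4.542 MeV = 273 fm.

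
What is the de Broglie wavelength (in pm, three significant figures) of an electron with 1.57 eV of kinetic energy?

λ = 979 pm

KE = 1.57 eV = 2.515 × 10⁻¹⁹ J.
p = √(2mKE) = √(2 × 9.109 × 10⁻³¹ × 2.515 × 10⁻¹⁹) = 6.769 × 10⁻²⁵ kg·m/s.
λ = h/p = 6.626 × 10⁻³⁴ / 6.769 × 10⁻²⁵ = 9.79 × 10⁻¹⁰ m = 979 pm.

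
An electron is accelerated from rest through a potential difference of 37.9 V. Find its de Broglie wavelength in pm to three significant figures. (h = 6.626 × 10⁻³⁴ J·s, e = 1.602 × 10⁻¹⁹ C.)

KE = eV = 1.602 × 10⁻¹⁹ × 37.90 = 6.072 × 10⁻¹⁸ J.
p = √(2mKE) = √(2 × 9.109 × 10⁻³¹ × 6.072 × 10⁻¹⁸) = 3.326 × 10⁻²⁴ kg·m/s.
λ = h/p = 6.626 × 10⁻³⁴ / 3.326 × 10⁻²⁴ = 1.99 × 10⁻¹⁰ m = 199 pm.

λ = 199 pm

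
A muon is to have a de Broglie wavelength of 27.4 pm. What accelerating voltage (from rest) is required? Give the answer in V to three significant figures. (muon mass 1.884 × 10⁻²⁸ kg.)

p = h/λ = 6.626 × 10⁻³⁴ / 2.740 × 10⁻¹¹ = 2.418 × 10⁻²³ kg·m/s.
KE = p²/(2m) = 1.552 × 10⁻¹⁸ J.
V = KE/e = 1.552 × 10⁻¹⁸ / (1.602 × 10⁻¹⁹) = 9.69 V.

V = 9.69 V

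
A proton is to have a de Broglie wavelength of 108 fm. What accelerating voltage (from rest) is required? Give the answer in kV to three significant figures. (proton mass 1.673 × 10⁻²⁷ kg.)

V = 70.2 kV

p = h/λ = 6.626 × 10⁻³⁴ / 1.080 × 10⁻¹³ = 6.135 × 10⁻²¹ kg·m/s.
KE = p²/(2m) = 1.125 × 10⁻¹⁴ J.
V = KE/e = 1.125 × 10⁻¹⁴ / (1.602 × 10⁻¹⁹) = 70.2 kV.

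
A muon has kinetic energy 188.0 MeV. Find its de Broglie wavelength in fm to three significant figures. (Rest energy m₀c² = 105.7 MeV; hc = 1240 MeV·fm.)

λ = 4.53 fm

Total energy E = KE + m₀c² = 188.0 + 105.7 = 293.7 MeV.
(pc)² = E² − (m₀c²)² = (293.7)² − (105.7)² = 7.509 × 10⁴ MeV², so pc = 274.0 MeV.
λ = hc/(pc) = 1240 MeV·fm / 274.0 MeV = 4.53 fm.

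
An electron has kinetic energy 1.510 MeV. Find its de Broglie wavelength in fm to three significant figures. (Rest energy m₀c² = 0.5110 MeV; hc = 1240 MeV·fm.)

Total energy E = KE + m₀c² = 1.510 + 0.5110 = 2.0210 MeV.
(pc)² = E² − (m₀c²)² = (2.0210)² − (0.5110)² = 3.823 MeV², so pc = 1.955 MeV.
λ = hc/(pc) = 1240 MeV·fm / 1.955 MeV = 634 fm.

λ = 634 fm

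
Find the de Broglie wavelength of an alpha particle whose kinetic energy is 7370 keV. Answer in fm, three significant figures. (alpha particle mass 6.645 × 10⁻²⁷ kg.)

KE = 7370 keV = 1.181 × 10⁻¹² J.
p = √(2mKE) = √(2 × 6.645 × 10⁻²⁷ × 1.181 × 10⁻¹²) = 1.253 × 10⁻¹⁹ kg·m/s.
λ = h/p = 6.626 × 10⁻³⁴ / 1.253 × 10⁻¹⁹ = 5.29 × 10⁻¹⁵ m = 5.29 fm.

λ = 5.29 fm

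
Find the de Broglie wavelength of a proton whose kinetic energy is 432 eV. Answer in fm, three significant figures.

λ = 1380 fm

KE = 432 eV = 6.921 × 10⁻¹⁷ J.
p = √(2mKE) = √(2 × 1.673 × 10⁻²⁷ × 6.921 × 10⁻¹⁷) = 4.812 × 10⁻²² kg·m/s.
λ = h/p = 6.626 × 10⁻³⁴ / 4.812 × 10⁻²² = 1.38 × 10⁻¹² m = 1380 fm.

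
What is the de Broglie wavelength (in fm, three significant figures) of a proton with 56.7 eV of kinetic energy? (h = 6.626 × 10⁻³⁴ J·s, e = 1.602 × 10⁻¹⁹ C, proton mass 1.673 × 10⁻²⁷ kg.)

λ = 3800 fm

KE = 56.7 eV = 9.083 × 10⁻¹⁸ J.
p = √(2mKE) = √(2 × 1.673 × 10⁻²⁷ × 9.083 × 10⁻¹⁸) = 1.743 × 10⁻²² kg·m/s.
λ = h/p = 6.626 × 10⁻³⁴ / 1.743 × 10⁻²² = 3.80 × 10⁻¹² m = 3800 fm.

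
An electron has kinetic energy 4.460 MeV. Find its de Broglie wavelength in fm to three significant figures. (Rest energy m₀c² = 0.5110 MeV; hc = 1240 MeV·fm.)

Total energy E = KE + m₀c² = 4.460 + 0.5110 = 4.9710 MeV.
(pc)² = E² − (m₀c²)² = (4.9710)² − (0.5110)² = 24.45 MeV², so pc = 4.945 MeV.
λ = hc/(pc) = 1240 MeV·fm / 4.945 MeV = 251 fm.

λ = 251 fm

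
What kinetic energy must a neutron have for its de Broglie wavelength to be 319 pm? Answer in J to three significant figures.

p = h/λ = 6.626 × 10⁻³⁴ / 3.190 × 10⁻¹⁰ = 2.077 × 10⁻²⁴ kg·m/s.
KE = p²/(2m) = (2.077 × 10⁻²⁴)² / (2 × 1.675 × 10⁻²⁷) = 1.288 × 10⁻²¹ J = 1.29 × 10⁻²¹ J.

KE = 1.29 × 10⁻²¹ J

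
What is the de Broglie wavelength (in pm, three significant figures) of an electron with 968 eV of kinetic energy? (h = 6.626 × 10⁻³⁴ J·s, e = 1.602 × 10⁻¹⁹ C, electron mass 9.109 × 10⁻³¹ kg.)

λ = 39.4 pm

KE = 968 eV = 1.551 × 10⁻¹⁶ J.
p = √(2mKE) = √(2 × 9.109 × 10⁻³¹ × 1.551 × 10⁻¹⁶) = 1.681 × 10⁻²³ kg·m/s.
λ = h/p = 6.626 × 10⁻³⁴ / 1.681 × 10⁻²³ = 3.94 × 10⁻¹¹ m = 39.4 pm.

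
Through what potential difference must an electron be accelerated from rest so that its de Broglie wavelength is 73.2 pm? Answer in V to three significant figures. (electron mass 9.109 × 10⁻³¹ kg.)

V = 281 V

p = h/λ = 6.626 × 10⁻³⁴ / 7.320 × 10⁻¹¹ = 9.052 × 10⁻²⁴ kg·m/s.
KE = p²/(2m) = 4.498 × 10⁻¹⁷ J.
V = KE/e = 4.498 × 10⁻¹⁷ / (1.602 × 10⁻¹⁹) = 281 V.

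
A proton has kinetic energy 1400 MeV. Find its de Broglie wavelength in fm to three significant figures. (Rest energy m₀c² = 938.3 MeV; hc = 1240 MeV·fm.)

Total energy E = KE + m₀c² = 1400 + 938.3 = 2338.3 MeV.
(pc)² = E² − (m₀c²)² = (2338.3)² − (938.3)² = 4.587 × 10⁶ MeV², so pc = 2142 MeV.
λ = hc/(pc) = 1240 MeV·fm / 2142 MeV = 0.579 fm.

λ = 0.579 fm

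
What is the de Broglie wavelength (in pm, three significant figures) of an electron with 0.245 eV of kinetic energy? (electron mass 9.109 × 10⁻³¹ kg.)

KE = 0.245 eV = 3.925 × 10⁻²⁰ J.
p = √(2mKE) = √(2 × 9.109 × 10⁻³¹ × 3.925 × 10⁻²⁰) = 2.674 × 10⁻²⁵ kg·m/s.
λ = h/p = 6.626 × 10⁻³⁴ / 2.674 × 10⁻²⁵ = 2.48 × 10⁻⁹ m = 2480 pm.

λ = 2480 pm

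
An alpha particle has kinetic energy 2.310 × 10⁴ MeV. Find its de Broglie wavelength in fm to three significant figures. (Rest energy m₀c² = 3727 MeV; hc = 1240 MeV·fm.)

Total energy E = KE + m₀c² = 2.310 × 10⁴ + 3727 = 26827 MeV.
(pc)² = E² − (m₀c²)² = (26827)² − (3727)² = 7.058 × 10⁸ MeV², so pc = 2.657 × 10⁴ MeV.
λ = hc/(pc) = 1240 MeV·fm / 2.657 × 10⁴ MeV = 0.0467 fm.

λ = 0.0467 fm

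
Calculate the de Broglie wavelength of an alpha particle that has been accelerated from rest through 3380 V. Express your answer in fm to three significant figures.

λ = 175 fm

KE = 2eV = 2 × 1.602 × 10⁻¹⁹ × 3380 = 1.083 × 10⁻¹⁵ J.
p = √(2mKE) = √(2 × 6.645 × 10⁻²⁷ × 1.083 × 10⁻¹⁵) = 3.794 × 10⁻²¹ kg·m/s.
λ = h/p = 6.626 × 10⁻³⁴ / 3.794 × 10⁻²¹ = 1.75 × 10⁻¹³ m = 175 fm.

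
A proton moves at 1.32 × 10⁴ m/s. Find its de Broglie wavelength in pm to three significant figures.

λ = 30.0 pm

p = mv = 1.673 × 10⁻²⁷ × 1.32 × 10⁴ = 2.208 × 10⁻²³ kg·m/s.
λ = h/p = 6.626 × 10⁻³⁴ / 2.208 × 10⁻²³ = 3.00 × 10⁻¹¹ m = 30.0 pm.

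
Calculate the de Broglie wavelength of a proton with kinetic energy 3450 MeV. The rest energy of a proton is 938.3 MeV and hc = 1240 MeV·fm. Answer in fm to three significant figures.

λ = 0.289 fm

Total energy E = KE + m₀c² = 3450 + 938.3 = 4388.3 MeV.
(pc)² = E² − (m₀c²)² = (4388.3)² − (938.3)² = 1.838 × 10⁷ MeV², so pc = 4287 MeV.
λ = hc/(pc) = 1240 MeV·fm / 4287 MeV = 0.289 fm.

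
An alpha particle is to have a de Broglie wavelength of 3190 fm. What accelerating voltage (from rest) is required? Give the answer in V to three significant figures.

V = 10.1 V

p = h/λ = 6.626 × 10⁻³⁴ / 3.190 × 10⁻¹² = 2.077 × 10⁻²² kg·m/s.
KE = p²/(2m) = 3.246 × 10⁻¹⁸ J.
V = KE/2e = 3.246 × 10⁻¹⁸ / (2 × 1.602 × 10⁻¹⁹) = 10.1 V.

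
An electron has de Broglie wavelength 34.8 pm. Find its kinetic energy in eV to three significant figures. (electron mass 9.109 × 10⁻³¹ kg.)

KE = 1240 eV

p = h/λ = 6.626 × 10⁻³⁴ / 3.480 × 10⁻¹¹ = 1.904 × 10⁻²³ kg·m/s.
KE = p²/(2m) = (1.904 × 10⁻²³)² / (2 × 9.109 × 10⁻³¹) = 1.990 × 10⁻¹⁶ J = 1240 eV.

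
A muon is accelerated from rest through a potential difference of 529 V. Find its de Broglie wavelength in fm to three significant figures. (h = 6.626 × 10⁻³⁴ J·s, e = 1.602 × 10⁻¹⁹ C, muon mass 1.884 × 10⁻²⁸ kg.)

λ = 3710 fm

KE = eV = 1.602 × 10⁻¹⁹ × 529.0 = 8.475 × 10⁻¹⁷ J.
p = √(2mKE) = √(2 × 1.884 × 10⁻²⁸ × 8.475 × 10⁻¹⁷) = 1.787 × 10⁻²² kg·m/s.
λ = h/p = 6.626 × 10⁻³⁴ / 1.787 × 10⁻²² = 3.71 × 10⁻¹² m = 3710 fm.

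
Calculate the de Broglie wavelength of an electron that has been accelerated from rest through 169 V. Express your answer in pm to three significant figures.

KE = eV = 1.602 × 10⁻¹⁹ × 169.0 = 2.707 × 10⁻¹⁷ J.
p = √(2mKE) = √(2 × 9.109 × 10⁻³¹ × 2.707 × 10⁻¹⁷) = 7.023 × 10⁻²⁴ kg·m/s.
λ = h/p = 6.626 × 10⁻³⁴ / 7.023 × 10⁻²⁴ = 9.43 × 10⁻¹¹ m = 94.3 pm.

λ = 94.3 pm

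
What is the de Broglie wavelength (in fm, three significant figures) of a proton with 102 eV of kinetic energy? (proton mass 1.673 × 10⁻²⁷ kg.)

KE = 102 eV = 1.634 × 10⁻¹⁷ J.
p = √(2mKE) = √(2 × 1.673 × 10⁻²⁷ × 1.634 × 10⁻¹⁷) = 2.338 × 10⁻²² kg·m/s.
λ = h/p = 6.626 × 10⁻³⁴ / 2.338 × 10⁻²² = 2.83 × 10⁻¹² m = 2830 fm.

λ = 2830 fm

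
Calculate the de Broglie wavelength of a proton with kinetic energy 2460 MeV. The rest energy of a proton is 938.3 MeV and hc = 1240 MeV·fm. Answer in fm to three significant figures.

λ = 0.380 fm

Total energy E = KE + m₀c² = 2460 + 938.3 = 3398.3 MeV.
(pc)² = E² − (m₀c²)² = (3398.3)² − (938.3)² = 1.067 × 10⁷ MeV², so pc = 3266 MeV.
λ = hc/(pc) = 1240 MeV·fm / 3266 MeV = 0.380 fm.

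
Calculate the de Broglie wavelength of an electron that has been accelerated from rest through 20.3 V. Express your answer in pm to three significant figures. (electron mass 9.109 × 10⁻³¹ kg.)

KE = eV = 1.602 × 10⁻¹⁹ × 20.30 = 3.252 × 10⁻¹⁸ J.
p = √(2mKE) = √(2 × 9.109 × 10⁻³¹ × 3.252 × 10⁻¹⁸) = 2.434 × 10⁻²⁴ kg·m/s.
λ = h/p = 6.626 × 10⁻³⁴ / 2.434 × 10⁻²⁴ = 2.72 × 10⁻¹⁰ m = 272 pm.

λ = 272 pm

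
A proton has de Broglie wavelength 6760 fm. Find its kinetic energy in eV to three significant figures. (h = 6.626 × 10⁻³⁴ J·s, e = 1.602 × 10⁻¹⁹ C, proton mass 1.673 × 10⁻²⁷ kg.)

p = h/λ = 6.626 × 10⁻³⁴ / 6.760 × 10⁻¹² = 9.802 × 10⁻²³ kg·m/s.
KE = p²/(2m) = (9.802 × 10⁻²³)² / (2 × 1.673 × 10⁻²⁷) = 2.871 × 10⁻¹⁸ J = 17.9 eV.

KE = 17.9 eV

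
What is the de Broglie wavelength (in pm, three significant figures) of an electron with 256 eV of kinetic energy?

λ = 76.7 pm

KE = 256 eV = 4.101 × 10⁻¹⁷ J.
p = √(2mKE) = √(2 × 9.109 × 10⁻³¹ × 4.101 × 10⁻¹⁷) = 8.644 × 10⁻²⁴ kg·m/s.
λ = h/p = 6.626 × 10⁻³⁴ / 8.644 × 10⁻²⁴ = 7.67 × 10⁻¹¹ m = 76.7 pm.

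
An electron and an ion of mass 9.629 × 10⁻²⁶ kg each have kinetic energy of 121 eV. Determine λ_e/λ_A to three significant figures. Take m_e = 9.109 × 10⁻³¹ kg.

λ_e/λ_A = 325

At fixed KE, p = √(2mKE) so λ = h/p ∝ 1/√m.
λ_e/λ_A = √(m_A/m_e) = √(9.629 × 10⁻²⁶/9.109 × 10⁻³¹) = √(1.057 × 10⁵) = 325.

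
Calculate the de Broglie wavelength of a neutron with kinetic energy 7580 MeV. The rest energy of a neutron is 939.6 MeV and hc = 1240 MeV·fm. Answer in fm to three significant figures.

Total energy E = KE + m₀c² = 7580 + 939.6 = 8519.6 MeV.
(pc)² = E² − (m₀c²)² = (8519.6)² − (939.6)² = 7.170 × 10⁷ MeV², so pc = 8468 MeV.
λ = hc/(pc) = 1240 MeV·fm / 8468 MeV = 0.146 fm.

λ = 0.146 fm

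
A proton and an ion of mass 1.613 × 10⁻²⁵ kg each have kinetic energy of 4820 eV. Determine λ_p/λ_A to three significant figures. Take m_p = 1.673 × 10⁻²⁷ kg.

λ_p/λ_A = 9.82

At fixed KE, p = √(2mKE) so λ = h/p ∝ 1/√m.
λ_p/λ_A = √(m_A/m_p) = √(1.613 × 10⁻²⁵/1.673 × 10⁻²⁷) = √(96.41) = 9.82.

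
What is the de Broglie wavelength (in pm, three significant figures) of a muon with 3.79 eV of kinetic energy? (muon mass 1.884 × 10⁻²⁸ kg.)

λ = 43.8 pm

KE = 3.79 eV = 6.072 × 10⁻¹⁹ J.
p = √(2mKE) = √(2 × 1.884 × 10⁻²⁸ × 6.072 × 10⁻¹⁹) = 1.513 × 10⁻²³ kg·m/s.
λ = h/p = 6.626 × 10⁻³⁴ / 1.513 × 10⁻²³ = 4.38 × 10⁻¹¹ m = 43.8 pm.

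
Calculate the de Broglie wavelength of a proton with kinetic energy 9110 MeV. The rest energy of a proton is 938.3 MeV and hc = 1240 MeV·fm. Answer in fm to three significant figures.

λ = 0.124 fm

Total energy E = KE + m₀c² = 9110 + 938.3 = 10048.3 MeV.
(pc)² = E² − (m₀c²)² = (10048.3)² − (938.3)² = 1.001 × 10⁸ MeV², so pc = 1.000 × 10⁴ MeV.
λ = hc/(pc) = 1240 MeV·fm / 1.000 × 10⁴ MeV = 0.124 fm.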